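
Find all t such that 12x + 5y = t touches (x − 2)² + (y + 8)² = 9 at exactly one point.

t = −55 or t = 23

Tangency holds when the distance from the centre (2, −8) to the line equals the radius 3:
|12·2 + 5·(−8) − t| / √169 = 3
|t − (−16)| = 3·13, so t = 23 or t = −55.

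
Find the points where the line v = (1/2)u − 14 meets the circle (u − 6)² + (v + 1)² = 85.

Express v = (−28 + u)/2 and substitute into the circle:
5u² − 100u + 480 = 0  ⟹  u² − 20u + 96 = 0
u = 12 or u = 8, giving (12, −8) and (8, −10).

(8, −10) and (12, −8)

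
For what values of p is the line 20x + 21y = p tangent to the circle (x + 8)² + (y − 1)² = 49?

p = −342 or p = 64

For a tangent, require d(centre, line) = r = 7.
|20·(−8) + 21·1 − p| / √841 = 7
|p − (−139)| = 7·29, so p = 64 or p = −342.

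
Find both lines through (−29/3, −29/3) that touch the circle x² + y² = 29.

2x − 5y = 29 and 5x − 2y = −29

A line y − (−29/3) = m(x − (−29/3)) is tangent when its distance from (0, 0) is √29:
[m·(29/3) − (29/3)]² = 29(m² + 1)
10m² − 29m + 10 = 0, so m = 2/5 or m = 5/2.
With m = 2/5: 2x − 5y = 29. With m = 5/2: 5x − 2y = −29.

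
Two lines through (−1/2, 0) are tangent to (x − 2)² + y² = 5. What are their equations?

A line y − (0) = m(x − (−1/2)) is tangent when its distance from (2, 0) is √5:
(5/2m − (0))² = 5(m² + 1)
m² − 4 = 0, so m = 2 or m = −2.
With m = 2: 2x − y = −1. With m = −2: 2x + y = −1.

2x − y = −1 and 2x + y = −1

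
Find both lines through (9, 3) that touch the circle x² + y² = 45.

Write the tangent as mx − y + (3 − m·(9)) = 0 and set its distance from the centre to 3√5:
[m·(−9) − (−3)]² = 45(m² + 1)
2m² − 3m − 2 = 0, so m = −1/2 or m = 2.
Through (9, 3) these give x + 2y = 15 and 2x − y = 15.

x + 2y = 15 and 2x − y = 15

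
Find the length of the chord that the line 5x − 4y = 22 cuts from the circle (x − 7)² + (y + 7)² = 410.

6√41

The distance from (7, −7) to the line is 41/√41, and r² = 410.
Chord = 2√(r² − d²) = 2·√(369) = 6√41.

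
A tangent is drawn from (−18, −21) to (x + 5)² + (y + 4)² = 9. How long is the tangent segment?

√449

With centre O = (−5, −4), |OP|² = 458 and r² = 9.
The tangent meets the radius at right angles, so tangent² = |PO|² − r² = 458 − 9 = 449.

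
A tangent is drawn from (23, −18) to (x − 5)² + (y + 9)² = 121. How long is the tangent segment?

2√71

With centre O = (5, −9), |OP|² = 405 and r² = 121.
By the tangent–radius right angle, tangent length = √(|PO|² − r²) = √284 = 2√71.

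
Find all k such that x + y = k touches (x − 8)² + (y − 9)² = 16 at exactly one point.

Tangency holds when the distance from the centre (8, 9) to the line equals the radius 4:
|1·8 + 1·9 − k| / √2 = 4
|k − (17)| = 4√2.

k = 17 ± 4√2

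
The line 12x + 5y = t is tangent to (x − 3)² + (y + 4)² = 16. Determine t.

The line touches the circle iff its distance from (3, −4) is 4:
|12·3 + 5·(−4) − t| / √169 = 4
|t − (16)| = 4·13, so t = 68 or t = −36.

t = −36 or t = 68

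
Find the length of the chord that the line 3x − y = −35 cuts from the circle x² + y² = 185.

Express y = 3x + 35 and substitute into the circle:
10x² + 210x + 1040 = 0  ⟹  x² + 21x + 104 = 0
x = −8 or x = −13, giving (−8, 11) and (−13, −4).
|(−8, 11) − (−13, −4)| = √((5)² + (15)²) = 5√10.

5√10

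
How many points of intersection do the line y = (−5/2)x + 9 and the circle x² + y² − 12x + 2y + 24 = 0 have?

2

Substituting the line into the circle gives 29x² − 248x + 492 = 0.
Discriminant = (−248)² − 4·29·(492) = 4432 > 0.
Two real roots: the line is a secant.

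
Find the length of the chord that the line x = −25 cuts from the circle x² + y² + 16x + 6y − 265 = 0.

14

The line gives x = −25. Substituting into the circle:
y² + 6y − 40 = 0
y = 4 or y = −10, giving (−25, 4) and (−25, −10).
Chord length = distance between (−25, 4) and (−25, −10) = √196 = 14.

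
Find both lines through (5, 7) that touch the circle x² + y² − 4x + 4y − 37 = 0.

2x + y = 17 and x − 2y = −9

Write the tangent as mx − y + (7 − m·(5)) = 0 and set its distance from the centre to 3√5:
[m·(−3) − (−9)]² = 45(m² + 1)
2m² + 3m − 2 = 0, so m = −2 or m = 1/2.
With m = −2: 2x + y = 17. With m = 1/2: x − 2y = −9.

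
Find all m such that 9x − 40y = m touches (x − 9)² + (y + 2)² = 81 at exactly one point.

m = −208 or m = 530

Tangency holds when the distance from the centre (9, −2) to the line equals the radius 9:
|9·9 − 40·(−2) − m| / √1681 = 9
|m − (161)| = 9·41, so m = 530 or m = −208.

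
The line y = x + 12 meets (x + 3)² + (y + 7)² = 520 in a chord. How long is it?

28√2

Centre (−3, −7), r² = 520. Perpendicular distance d from centre to line = |16| / √2 = 16/√2.
Chord = 2√(r² − d²) = 2·√(392) = 28√2.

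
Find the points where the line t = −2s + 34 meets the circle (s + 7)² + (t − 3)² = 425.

Express t = −2s + 34 and substitute into the circle:
5s² − 110s + 585 = 0  ⟹  s² − 22s + 117 = 0
s = 13 or s = 9, giving (13, 8) and (9, 16).

(9, 16) and (13, 8)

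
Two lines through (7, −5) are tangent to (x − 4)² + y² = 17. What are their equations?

Let a tangent through (7, −5) have slope m. Its distance from (4, 0) must equal √17:
(−3m − (5))² = 17(m² + 1)
4m² − 15m − 4 = 0, so m = 4 or m = −1/4.
Through (7, −5) these give 4x − y = 33 and x + 4y = −13.

4x − y = 33 and x + 4y = −13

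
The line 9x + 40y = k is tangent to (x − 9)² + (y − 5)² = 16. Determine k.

k = 117 or k = 445

The line touches the circle iff its distance from (9, 5) is 4:
|9·9 + 40·5 − k| / √1681 = 4
|k − (281)| = 4·41, so k = 445 or k = 117.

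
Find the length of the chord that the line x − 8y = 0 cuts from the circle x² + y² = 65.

From the line, y = (x)/8. Substituting:
65x² − 4160 = 0  ⟹  x² − 64 = 0
x = 8 or x = −8, giving (8, 1) and (−8, −1).
Chord length = distance between (8, 1) and (−8, −1) = √260 = 2√65.

2√65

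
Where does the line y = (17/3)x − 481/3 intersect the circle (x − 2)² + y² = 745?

From the line, y = (−481 + 17x)/3. Substituting:
298x² − 16390x + 224692 = 0  ⟹  x² − 55x + 754 = 0
x = 29 or x = 26, giving (29, 4) and (26, −13).

(26, −13) and (29, 4)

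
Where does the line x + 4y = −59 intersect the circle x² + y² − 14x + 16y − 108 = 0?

(−7, −13) and (17, −19)

Substitute y = (−59 − x)/4:
17x² − 170x − 2023 = 0  ⟹  x² − 10x − 119 = 0
x = 17 or x = −7, giving (17, −19) and (−7, −13).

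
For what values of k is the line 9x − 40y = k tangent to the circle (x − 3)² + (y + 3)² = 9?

The line touches the circle iff its distance from (3, −3) is 3:
|9·3 − 40·(−3) − k| / √1681 = 3
|k − (147)| = 3·41, so k = 270 or k = 24.

k = 24 or k = 270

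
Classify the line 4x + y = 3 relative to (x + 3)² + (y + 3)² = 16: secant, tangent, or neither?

neither

Substituting the line into the circle gives 17x² − 42x + 29 = 0.
Discriminant = (−42)² − 4·17·(29) = −208 < 0.
No real roots: the line does not meet the circle.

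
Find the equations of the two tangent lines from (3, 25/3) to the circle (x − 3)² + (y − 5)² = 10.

x − 3y = −22 and x + 3y = 28

A line y − (25/3) = m(x − (3)) is tangent when its distance from (3, 5) is √10:
[m·(0) − (−10/3)]² = 10(m² + 1)
9m² − 1 = 0, so m = 1/3 or m = −1/3.
Through (3, 25/3) these give x − 3y = −22 and x + 3y = 28.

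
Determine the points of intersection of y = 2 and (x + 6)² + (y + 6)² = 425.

From the line, y = 2. Substituting:
x² + 12x − 325 = 0
x = 13 or x = −25, giving (13, 2) and (−25, 2).

(−25, 2) and (13, 2)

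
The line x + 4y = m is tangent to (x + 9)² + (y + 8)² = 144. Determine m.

Tangency holds when the distance from the centre (−9, −8) to the line equals the radius 12:
|1·(−9) + 4·(−8) − m| / √17 = 12
|m − (−41)| = 12√17.

m = −41 ± 12√17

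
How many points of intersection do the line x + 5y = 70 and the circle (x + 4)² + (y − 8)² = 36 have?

Centre (−4, 8), r² = 36. Distance² from centre to line = (−34)²/26 = 578/13.
Since d² > r², the line lies outside the circle.

0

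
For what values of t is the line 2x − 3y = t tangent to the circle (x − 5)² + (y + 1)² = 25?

t = 13 ± 5√13

Tangency holds when the distance from the centre (5, −1) to the line equals the radius 5:
|2·5 − 3·(−1) − t| / √13 = 5
|t − (13)| = 5√13.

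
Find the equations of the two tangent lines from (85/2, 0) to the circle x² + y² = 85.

Let a tangent through (85/2, 0) have slope m. Its distance from (0, 0) must equal √85:
[m·(−85/2) − (0)]² = 85(m² + 1)
81m² − 4 = 0, so m = 2/9 or m = −2/9.
With m = 2/9: 2x − 9y = 85. With m = −2/9: 2x + 9y = 85.

2x − 9y = 85 and 2x + 9y = 85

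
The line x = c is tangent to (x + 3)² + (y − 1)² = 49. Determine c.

For a tangent, require d(centre, line) = r = 7.
|1·(−3) + 0·1 − c| / √1 = 7
|c − (−3)| = 7, so c = 4 or c = −10.

c = −10 or c = 4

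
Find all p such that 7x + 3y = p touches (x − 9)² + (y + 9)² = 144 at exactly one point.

p = 36 ± 12√58

Tangency holds when the distance from the centre (9, −9) to the line equals the radius 12:
|7·9 + 3·(−9) − p| / √58 = 12
|p − (36)| = 12√58.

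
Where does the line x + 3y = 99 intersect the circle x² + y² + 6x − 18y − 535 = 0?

Substitute y = (99 − x)/3:
10x² − 90x − 360 = 0  ⟹  x² − 9x − 36 = 0
x = 12 or x = −3, giving (12, 29) and (−3, 34).

(−3, 34) and (12, 29)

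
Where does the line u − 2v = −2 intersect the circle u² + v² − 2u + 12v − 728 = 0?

Substitute v = (2 + u)/2:
5u² + 20u − 2860 = 0  ⟹  u² + 4u − 572 = 0
u = 22 or u = −26, giving (22, 12) and (−26, −12).

(−26, −12) and (22, 12)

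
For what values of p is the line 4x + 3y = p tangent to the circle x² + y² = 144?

Tangency holds when the distance from the centre (0, 0) to the line equals the radius 12:
|4·0 + 3·0 − p| / √25 = 12
|p| = 12·5, so p = 60 or p = −60.

p = −60 or p = 60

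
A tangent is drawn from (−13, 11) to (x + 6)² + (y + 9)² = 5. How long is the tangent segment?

Centre (−6, −9), r² = 5. |PO|² = (−7)² + (20)² = 449.
By the tangent–radius right angle, tangent length = √(|PO|² − r²) = √444 = 2√111.

2√111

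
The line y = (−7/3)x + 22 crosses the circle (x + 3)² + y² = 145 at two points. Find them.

(6, 8) and (9, 1)

Substitute y = (66 − 7x)/3:
58x² − 870x + 3132 = 0  ⟹  x² − 15x + 54 = 0
x = 9 or x = 6, giving (9, 1) and (6, 8).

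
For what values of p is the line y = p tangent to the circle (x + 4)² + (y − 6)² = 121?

p = −5 or p = 17

The line touches the circle iff its distance from (−4, 6) is 11:
|0·(−4) + 1·6 − p| / √1 = 11
|p − (6)| = 11, so p = 17 or p = −5.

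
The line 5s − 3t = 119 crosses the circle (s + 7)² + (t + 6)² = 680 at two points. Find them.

(7, −28) and (19, −8)

Substitute t = (−119 + 5s)/3:
34s² − 884s + 4522 = 0  ⟹  s² − 26s + 133 = 0
s = 19 or s = 7, giving (19, −8) and (7, −28).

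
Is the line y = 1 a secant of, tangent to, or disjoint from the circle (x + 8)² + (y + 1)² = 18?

d² = (0·(−8) + 1·(−1) − (1))² = 4; r² = 18.
Since d² < r², the line cuts the circle twice.

secant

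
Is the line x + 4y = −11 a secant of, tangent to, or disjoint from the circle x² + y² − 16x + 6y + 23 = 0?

Substituting the line into the circle gives 17x² − 258x + 225 = 0.
Discriminant = (−258)² − 4·17·(225) = 51264 > 0.
Two real roots: the line is a secant.

secant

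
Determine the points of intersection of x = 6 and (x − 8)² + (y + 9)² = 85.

(6, −18) and (6, 0)

The line gives x = 6. Substituting into the circle:
y² + 18y = 0
y = 0 or y = −18, giving (6, 0) and (6, −18).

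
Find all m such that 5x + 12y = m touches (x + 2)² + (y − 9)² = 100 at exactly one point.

m = −32 or m = 228

Tangency holds when the distance from the centre (−2, 9) to the line equals the radius 10:
|5·(−2) + 12·9 − m| / √169 = 10
|m − (98)| = 10·13, so m = 228 or m = −32.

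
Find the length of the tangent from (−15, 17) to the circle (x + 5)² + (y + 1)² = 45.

The centre is (−5, −1) and r = 3√5. The square of the distance from P to the centre is 100 + 324 = 424.
The tangent meets the radius at right angles, so tangent² = |PO|² − r² = 424 − 45 = 379.

√379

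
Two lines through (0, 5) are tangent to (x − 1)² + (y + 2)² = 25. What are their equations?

3x + 4y = 20 and 4x − 3y = −15

A line y − (5) = m(x − (0)) is tangent when its distance from (1, −2) is 5:
(1m − (−7))² = 25(m² + 1)
12m² − 7m − 12 = 0, so m = −3/4 or m = 4/3.
With m = −3/4: 3x + 4y = 20. With m = 4/3: 4x − 3y = −15.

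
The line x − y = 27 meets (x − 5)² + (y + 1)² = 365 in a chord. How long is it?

17√2

Substitute y = x − 27:
2x² − 62x + 336 = 0  ⟹  x² − 31x + 168 = 0
x = 24 or x = 7, giving (24, −3) and (7, −20).
Chord length = distance between (24, −3) and (7, −20) = √578 = 17√2.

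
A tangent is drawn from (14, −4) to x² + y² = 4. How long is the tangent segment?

4√13

The centre is (0, 0) and r = 2. The square of the distance from P to the centre is 196 + 16 = 212.
Power of the point: PT² = |PO|² − r² = 208, so PT = 4√13.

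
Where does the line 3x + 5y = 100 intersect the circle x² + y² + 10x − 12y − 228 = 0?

(−5, 23) and (10, 14)

Express y = (100 − 3x)/5 and substitute into the circle:
34x² − 170x − 1700 = 0  ⟹  x² − 5x − 50 = 0
x = 10 or x = −5, giving (10, 14) and (−5, 23).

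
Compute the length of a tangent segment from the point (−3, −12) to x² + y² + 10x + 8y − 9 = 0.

The centre is (−5, −4) and r = 5√2. The square of the distance from P to the centre is 4 + 64 = 68.
By the tangent–radius right angle, tangent length = √(|PO|² − r²) = √18 = 3√2.

3√2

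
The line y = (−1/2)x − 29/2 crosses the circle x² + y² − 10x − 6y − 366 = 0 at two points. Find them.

(−11, −9) and (5, −17)

From the line, y = (−29 − x)/2. Substituting:
5x² + 30x − 275 = 0  ⟹  x² + 6x − 55 = 0
x = 5 or x = −11, giving (5, −17) and (−11, −9).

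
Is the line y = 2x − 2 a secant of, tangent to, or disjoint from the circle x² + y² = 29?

d² = (2·0 − 1·0 − (2))²/5 = 4/5; r² = 29.
Since d² < r², the line cuts the circle twice.

secant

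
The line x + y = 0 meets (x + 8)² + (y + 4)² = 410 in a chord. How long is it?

26√2

The distance from (−8, −4) to the line is 12/√2, and r² = 410.
Half the chord is √(r² − d²) = √(338), so the full chord is 26√2.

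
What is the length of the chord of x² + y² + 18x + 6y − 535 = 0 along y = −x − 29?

Centre (−9, −3), r² = 625. Perpendicular distance d from centre to line = |17| / √2 = 17/√2.
Half the chord is √(r² − d²) = √(961/2), so the full chord is 31√2.

31√2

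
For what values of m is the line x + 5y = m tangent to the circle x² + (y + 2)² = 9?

m = −10 ± 3√26

For a tangent, require d(centre, line) = r = 3.
|1·0 + 5·(−2) − m| / √26 = 3
|m − (−10)| = 3√26.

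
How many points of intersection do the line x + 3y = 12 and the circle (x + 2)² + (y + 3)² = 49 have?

Centre (−2, −3), r² = 49. Distance² from centre to line = (−23)²/10 = 529/10.
Since d² > r², the line lies outside the circle.

0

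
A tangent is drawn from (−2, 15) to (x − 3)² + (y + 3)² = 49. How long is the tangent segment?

10√3

With centre O = (3, −3), |OP|² = 349 and r² = 49.
Power of the point: PT² = |PO|² − r² = 300, so PT = 10√3.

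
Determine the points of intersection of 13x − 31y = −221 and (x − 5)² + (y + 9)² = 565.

(−17, 0) and (14, 13)

Substitute y = (221 + 13x)/31:
1130x² + 3390x − 268940 = 0  ⟹  x² + 3x − 238 = 0
x = 14 or x = −17, giving (14, 13) and (−17, 0).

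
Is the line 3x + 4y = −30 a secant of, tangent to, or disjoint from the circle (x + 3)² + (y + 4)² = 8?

Substituting the line into the circle gives 25x² + 180x + 212 = 0.
Δ = 32400 − 21200 = 11200.
Two real roots: the line is a secant.

secant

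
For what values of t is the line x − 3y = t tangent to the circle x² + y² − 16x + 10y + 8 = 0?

t = 23 ± 9√10

For a tangent, require d(centre, line) = r = 9.
|1·8 − 3·(−5) − t| / √10 = 9
|t − (23)| = 9√10.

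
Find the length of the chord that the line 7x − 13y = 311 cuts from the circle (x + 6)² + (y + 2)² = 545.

√218

Centre (−6, −2), r² = 545. Perpendicular distance d from centre to line = |−327| / √218 = 327/√218.
Chord = 2√(r² − d²) = 2·√(109/2) = √218.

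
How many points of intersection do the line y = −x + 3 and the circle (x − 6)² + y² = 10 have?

Centre (6, 0), r² = 10. Distance² from centre to line = (3)²/2 = 9/2.
Since d² < r², the line cuts the circle twice.

2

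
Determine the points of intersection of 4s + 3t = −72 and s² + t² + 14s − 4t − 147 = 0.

(−21, 4) and (−9, −12)

Substitute t = (−72 − 4s)/3:
25s² + 750s + 4725 = 0  ⟹  s² + 30s + 189 = 0
s = −9 or s = −21, giving (−9, −12) and (−21, 4).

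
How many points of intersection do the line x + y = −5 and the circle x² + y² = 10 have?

Substituting the line into the circle gives 2x² + 10x + 15 = 0.
Δ = 100 − 120 = −20.
No real roots: the line does not meet the circle.

0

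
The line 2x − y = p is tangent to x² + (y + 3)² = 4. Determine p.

p = 3 ± 2√5

Tangency holds when the distance from the centre (0, −3) to the line equals the radius 2:
|2·0 − 1·(−3) − p| / √5 = 2
|p − (3)| = 2√5.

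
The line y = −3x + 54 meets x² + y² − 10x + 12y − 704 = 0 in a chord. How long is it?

15√10

Express y = −3x + 54 and substitute into the circle:
10x² − 370x + 2860 = 0  ⟹  x² − 37x + 286 = 0
x = 26 or x = 11, giving (26, −24) and (11, 21).
|(26, −24) − (11, 21)| = √((15)² + (−45)²) = 15√10.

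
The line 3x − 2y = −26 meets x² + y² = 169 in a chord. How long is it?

Substitute y = (26 + 3x)/2:
13x² + 156x = 0  ⟹  x² + 12x = 0
x = 0 or x = −12, giving (0, 13) and (−12, −5).
|(0, 13) − (−12, −5)| = √((12)² + (18)²) = 6√13.

6√13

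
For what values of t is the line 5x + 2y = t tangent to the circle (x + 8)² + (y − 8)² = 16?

Tangency holds when the distance from the centre (−8, 8) to the line equals the radius 4:
|5·(−8) + 2·8 − t| / √29 = 4
|t − (−24)| = 4√29.

t = −24 ± 4√29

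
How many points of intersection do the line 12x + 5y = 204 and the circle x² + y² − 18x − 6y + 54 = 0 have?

0

Substituting the line into the circle gives 169x² − 4986x + 36846 = 0.
Δ = 24860196 − 24907896 = −47700.
No real roots: the line does not meet the circle.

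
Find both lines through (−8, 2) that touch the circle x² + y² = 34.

5x + 3y = −34 and 3x − 5y = −34

A line y − (2) = m(x − (−8)) is tangent when its distance from (0, 0) is √34:
[m·(8) − (−2)]² = 34(m² + 1)
15m² + 16m − 15 = 0, so m = −5/3 or m = 3/5.
With m = −5/3: 5x + 3y = −34. With m = 3/5: 3x − 5y = −34.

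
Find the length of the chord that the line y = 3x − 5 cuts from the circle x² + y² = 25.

Substitute y = 3x − 5:
10x² − 30x = 0  ⟹  x² − 3x = 0
x = 3 or x = 0, giving (3, 4) and (0, −5).
|(3, 4) − (0, −5)| = √((3)² + (9)²) = 3√10.

3√10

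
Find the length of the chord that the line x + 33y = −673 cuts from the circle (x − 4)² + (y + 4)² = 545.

√1090

Centre (4, −4), r² = 545. Perpendicular distance d from centre to line = |545| / √1090 = 545/√1090.
Half the chord is √(r² − d²) = √(545/2), so the full chord is √1090.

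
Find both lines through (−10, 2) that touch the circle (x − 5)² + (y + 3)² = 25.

Let a tangent through (−10, 2) have slope m. Its distance from (5, −3) must equal 5:
[m·(15) − (−5)]² = 25(m² + 1)
4m² + 3m = 0, so m = 0 or m = −3/4.
With m = 0: y = 2. With m = −3/4: 3x + 4y = −22.

y = 2 and 3x + 4y = −22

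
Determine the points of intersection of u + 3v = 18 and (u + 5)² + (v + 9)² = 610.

(−18, 12) and (18, 0)

Express v = (18 − u)/3 and substitute into the circle:
10u² − 3240 = 0  ⟹  u² − 324 = 0
u = 18 or u = −18, giving (18, 0) and (−18, 12).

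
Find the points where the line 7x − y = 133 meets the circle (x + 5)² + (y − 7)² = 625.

From the line, y = 7x − 133. Substituting:
50x² − 1950x + 19000 = 0  ⟹  x² − 39x + 380 = 0
x = 20 or x = 19, giving (20, 7) and (19, 0).

(19, 0) and (20, 7)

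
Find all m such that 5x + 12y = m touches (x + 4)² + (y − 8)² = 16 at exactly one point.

m = 24 or m = 128

The line touches the circle iff its distance from (−4, 8) is 4:
|5·(−4) + 12·8 − m| / √169 = 4
|m − (76)| = 4·13, so m = 128 or m = 24.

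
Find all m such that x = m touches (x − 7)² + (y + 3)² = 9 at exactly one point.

For a tangent, require d(centre, line) = r = 3.
|1·7 + 0·(−3) − m| / √1 = 3
|m − (7)| = 3, so m = 10 or m = 4.

m = 4 or m = 10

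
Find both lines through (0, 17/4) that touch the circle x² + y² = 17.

x + 4y = 17 and x − 4y = −17

Let a tangent through (0, 17/4) have slope m. Its distance from (0, 0) must equal √17:
[m·(0) − (−17/4)]² = 17(m² + 1)
16m² − 1 = 0, so m = −1/4 or m = 1/4.
With m = −1/4: x + 4y = 17. With m = 1/4: x − 4y = −17.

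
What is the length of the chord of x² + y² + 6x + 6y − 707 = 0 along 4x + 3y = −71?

Centre (−3, −3), r² = 725. Perpendicular distance d from centre to line = |50| / √25 = 50/√25.
Chord = 2√(r² − d²) = 2·√(625) = 50.

50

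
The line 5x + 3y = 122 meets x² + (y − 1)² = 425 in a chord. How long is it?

Centre (0, 1), r² = 425. Perpendicular distance d from centre to line = |−119| / √34 = 119/√34.
Chord = 2√(r² − d²) = 2·√(17/2) = √34.

√34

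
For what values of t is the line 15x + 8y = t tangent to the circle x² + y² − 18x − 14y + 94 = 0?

t = 89 or t = 293

The line touches the circle iff its distance from (9, 7) is 6:
|15·9 + 8·7 − t| / √289 = 6
|t − (191)| = 6·17, so t = 293 or t = 89.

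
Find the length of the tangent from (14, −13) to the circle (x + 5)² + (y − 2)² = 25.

With centre O = (−5, 2), |OP|² = 586 and r² = 25.
Power of the point: PT² = |PO|² − r² = 561, so PT = √561.

√561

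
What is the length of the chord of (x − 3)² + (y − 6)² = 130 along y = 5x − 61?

2√26

Centre (3, 6), r² = 130. Perpendicular distance d from centre to line = |−52| / √26 = 52/√26.
Half the chord is √(r² − d²) = √(26), so the full chord is 2√26.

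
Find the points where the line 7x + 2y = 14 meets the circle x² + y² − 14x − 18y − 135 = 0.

(−4, 21) and (4, −7)

Substitute y = (14 − 7x)/2:
53x² − 848 = 0  ⟹  x² − 16 = 0
x = 4 or x = −4, giving (4, −7) and (−4, 21).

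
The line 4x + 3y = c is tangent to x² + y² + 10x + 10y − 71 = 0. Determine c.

The line touches the circle iff its distance from (−5, −5) is 11:
|4·(−5) + 3·(−5) − c| / √25 = 11
|c − (−35)| = 11·5, so c = 20 or c = −90.

c = −90 or c = 20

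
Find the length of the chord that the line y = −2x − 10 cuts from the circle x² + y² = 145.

From the line, y = −2x − 10. Substituting:
5x² + 40x − 45 = 0  ⟹  x² + 8x − 9 = 0
x = 1 or x = −9, giving (1, −12) and (−9, 8).
|(1, −12) − (−9, 8)| = √((10)² + (−20)²) = 10√5.

10√5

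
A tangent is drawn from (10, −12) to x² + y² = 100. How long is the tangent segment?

Centre (0, 0), r² = 100. |PO|² = (10)² + (−12)² = 244.
Power of the point: PT² = |PO|² − r² = 144, so PT = 12.

12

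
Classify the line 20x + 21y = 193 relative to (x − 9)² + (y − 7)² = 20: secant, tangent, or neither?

Centre (9, 7), r² = 20. Distance² from centre to line = (134)²/841 = 17956/841.
Since d² > r², the line lies outside the circle.

neither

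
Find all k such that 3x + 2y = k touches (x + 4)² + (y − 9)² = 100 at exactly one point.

k = 6 ± 10√13

The line touches the circle iff its distance from (−4, 9) is 10:
|3·(−4) + 2·9 − k| / √13 = 10
|k − (6)| = 10√13.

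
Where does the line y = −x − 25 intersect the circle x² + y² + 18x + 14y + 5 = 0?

(−20, −5) and (−7, −18)

Express y = −x − 25 and substitute into the circle:
2x² + 54x + 280 = 0  ⟹  x² + 27x + 140 = 0
x = −7 or x = −20, giving (−7, −18) and (−20, −5).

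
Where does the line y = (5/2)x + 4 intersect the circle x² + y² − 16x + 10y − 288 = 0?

(−8, −16) and (4, 14)

From the line, y = (8 + 5x)/2. Substituting:
29x² + 116x − 928 = 0  ⟹  x² + 4x − 32 = 0
x = 4 or x = −8, giving (4, 14) and (−8, −16).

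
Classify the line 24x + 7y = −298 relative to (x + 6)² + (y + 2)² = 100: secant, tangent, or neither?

d² = (24·(−6) + 7·(−2) − (−298))²/625 = 784/25; r² = 100.
Since d² < r², the line cuts the circle twice.

secant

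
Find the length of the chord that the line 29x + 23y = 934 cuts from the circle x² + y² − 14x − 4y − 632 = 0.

Centre (7, 2), r² = 685. Perpendicular distance d from centre to line = |−685| / √1370 = 685/√1370.
Chord = 2√(r² − d²) = 2·√(685/2) = √1370.

√1370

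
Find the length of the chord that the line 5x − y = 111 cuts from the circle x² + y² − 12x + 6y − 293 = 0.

Substitute y = 5x − 111:
26x² − 1092x + 11362 = 0  ⟹  x² − 42x + 437 = 0
x = 23 or x = 19, giving (23, 4) and (19, −16).
|(23, 4) − (19, −16)| = √((4)² + (20)²) = 4√26.

4√26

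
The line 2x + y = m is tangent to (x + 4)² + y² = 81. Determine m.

m = −8 ± 9√5

For a tangent, require d(centre, line) = r = 9.
|2·(−4) + 1·0 − m| / √5 = 9
|m − (−8)| = 9√5.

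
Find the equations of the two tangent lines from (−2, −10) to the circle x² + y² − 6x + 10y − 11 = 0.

2x + y = −14 and x + 2y = −22

A line y − (−10) = m(x − (−2)) is tangent when its distance from (3, −5) is 3√5:
(5m − (5))² = 45(m² + 1)
2m² + 5m + 2 = 0, so m = −2 or m = −1/2.
With m = −2: 2x + y = −14. With m = −1/2: x + 2y = −22.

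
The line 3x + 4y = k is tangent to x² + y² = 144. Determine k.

k = −60 or k = 60

For a tangent, require d(centre, line) = r = 12.
|3·0 + 4·0 − k| / √25 = 12
|k| = 12·5, so k = 60 or k = −60.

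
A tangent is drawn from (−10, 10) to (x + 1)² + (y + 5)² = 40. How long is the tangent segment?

√266

Centre (−1, −5), r² = 40. |PO|² = (−9)² + (15)² = 306.
The tangent meets the radius at right angles, so tangent² = |PO|² − r² = 306 − 40 = 266.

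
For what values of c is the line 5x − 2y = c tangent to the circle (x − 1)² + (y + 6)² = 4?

c = 17 ± 2√29

For a tangent, require d(centre, line) = r = 2.
|5·1 − 2·(−6) − c| / √29 = 2
|c − (17)| = 2√29.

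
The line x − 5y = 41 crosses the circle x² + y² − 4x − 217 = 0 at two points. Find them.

Substitute y = (−41 + x)/5:
26x² − 182x − 3744 = 0  ⟹  x² − 7x − 144 = 0
x = 16 or x = −9, giving (16, −5) and (−9, −10).

(−9, −10) and (16, −5)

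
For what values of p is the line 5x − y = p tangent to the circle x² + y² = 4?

p = ±2√26

Tangency holds when the distance from the centre (0, 0) to the line equals the radius 2:
|5·0 − 1·0 − p| / √26 = 2
|p| = 2√26.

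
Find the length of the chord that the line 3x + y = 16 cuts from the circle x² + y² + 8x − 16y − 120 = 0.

Centre (−4, 8), r² = 200. Perpendicular distance d from centre to line = |−20| / √10 = 20/√10.
Half the chord is √(r² − d²) = √(160), so the full chord is 8√10.

8√10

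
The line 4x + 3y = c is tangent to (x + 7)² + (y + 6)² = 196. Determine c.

c = −116 or c = 24

Tangency holds when the distance from the centre (−7, −6) to the line equals the radius 14:
|4·(−7) + 3·(−6) − c| / √25 = 14
|c − (−46)| = 14·5, so c = 24 or c = −116.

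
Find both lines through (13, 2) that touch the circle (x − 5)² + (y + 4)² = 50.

Let a tangent through (13, 2) have slope m. Its distance from (5, −4) must equal 5√2:
(−8m − (−6))² = 50(m² + 1)
7m² − 48m − 7 = 0, so m = 7 or m = −1/7.
Through (13, 2) these give 7x − y = 89 and x + 7y = 27.

7x − y = 89 and x + 7y = 27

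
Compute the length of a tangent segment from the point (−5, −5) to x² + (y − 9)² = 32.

3√21

The centre is (0, 9) and r = 4√2. The square of the distance from P to the centre is 25 + 196 = 221.
By the tangent–radius right angle, tangent length = √(|PO|² − r²) = √189 = 3√21.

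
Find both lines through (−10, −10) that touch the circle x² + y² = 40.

3x − y = −20 and x − 3y = 20

A line y − (−10) = m(x − (−10)) is tangent when its distance from (0, 0) is 2√10:
[m·(10) − (10)]² = 40(m² + 1)
3m² − 10m + 3 = 0, so m = 3 or m = 1/3.
Through (−10, −10) these give 3x − y = −20 and x − 3y = 20.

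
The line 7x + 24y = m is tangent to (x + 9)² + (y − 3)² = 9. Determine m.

m = −66 or m = 84

The line touches the circle iff its distance from (−9, 3) is 3:
|7·(−9) + 24·3 − m| / √625 = 3
|m − (9)| = 3·25, so m = 84 or m = −66.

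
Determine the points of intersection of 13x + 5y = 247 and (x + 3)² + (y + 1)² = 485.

(14, 13) and (19, 0)

Express y = (247 − 13x)/5 and substitute into the circle:
194x² − 6402x + 51604 = 0  ⟹  x² − 33x + 266 = 0
x = 19 or x = 14, giving (19, 0) and (14, 13).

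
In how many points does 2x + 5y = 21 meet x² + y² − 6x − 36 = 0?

2

Centre (3, 0), r² = 45. Distance² from centre to line = (−15)²/29 = 225/29.
Since d² < r², the line cuts the circle twice.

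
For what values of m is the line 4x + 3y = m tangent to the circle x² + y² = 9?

For a tangent, require d(centre, line) = r = 3.
|4·0 + 3·0 − m| / √25 = 3
|m| = 3·5, so m = 15 or m = −15.

m = −15 or m = 15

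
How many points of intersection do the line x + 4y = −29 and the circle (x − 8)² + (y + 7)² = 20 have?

2

Centre (8, −7), r² = 20. Distance² from centre to line = (9)²/17 = 81/17.
Since d² < r², the line cuts the circle twice.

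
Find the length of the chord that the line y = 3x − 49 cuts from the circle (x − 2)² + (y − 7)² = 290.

4√10

Substitute y = 3x − 49:
10x² − 340x + 2850 = 0  ⟹  x² − 34x + 285 = 0
x = 19 or x = 15, giving (19, 8) and (15, −4).
Chord length = distance between (19, 8) and (15, −4) = √160 = 4√10.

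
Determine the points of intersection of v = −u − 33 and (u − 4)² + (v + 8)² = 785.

(−24, −9) and (3, −36)

Substitute v = −u − 33:
2u² + 42u − 144 = 0  ⟹  u² + 21u − 72 = 0
u = 3 or u = −24, giving (3, −36) and (−24, −9).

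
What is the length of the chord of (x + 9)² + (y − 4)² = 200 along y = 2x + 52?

4√5

Substitute y = 2x + 52:
5x² + 210x + 2185 = 0  ⟹  x² + 42x + 437 = 0
x = −19 or x = −23, giving (−19, 14) and (−23, 6).
|(−19, 14) − (−23, 6)| = √((4)² + (8)²) = 4√5.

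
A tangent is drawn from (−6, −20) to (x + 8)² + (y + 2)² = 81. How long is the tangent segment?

√247

With centre O = (−8, −2), |OP|² = 328 and r² = 81.
The tangent meets the radius at right angles, so tangent² = |PO|² − r² = 328 − 81 = 247.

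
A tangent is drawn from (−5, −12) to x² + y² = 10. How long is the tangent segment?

The centre is (0, 0) and r = √10. The square of the distance from P to the centre is 25 + 144 = 169.
By the tangent–radius right angle, tangent length = √(|PO|² − r²) = √159.

√159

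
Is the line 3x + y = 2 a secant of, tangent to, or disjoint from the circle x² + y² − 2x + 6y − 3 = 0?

secant

Centre (1, −3), r² = 13. Distance² from centre to line = (−2)²/10 = 2/5.
Since d² < r², the line cuts the circle twice.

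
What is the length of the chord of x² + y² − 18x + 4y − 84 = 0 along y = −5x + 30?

5√26

Centre (9, −2), r² = 169. Perpendicular distance d from centre to line = |13| / √26 = 13/√26.
Chord = 2√(r² − d²) = 2·√(325/2) = 5√26.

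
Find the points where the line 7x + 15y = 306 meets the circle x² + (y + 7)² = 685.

Substitute y = (306 − 7x)/15:
274x² − 5754x + 14796 = 0  ⟹  x² − 21x + 54 = 0
x = 18 or x = 3, giving (18, 12) and (3, 19).

(3, 19) and (18, 12)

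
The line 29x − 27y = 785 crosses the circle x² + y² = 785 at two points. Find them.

(1, −28) and (28, 1)

Express y = (−785 + 29x)/27 and substitute into the circle:
1570x² − 45530x + 43960 = 0  ⟹  x² − 29x + 28 = 0
x = 28 or x = 1, giving (28, 1) and (1, −28).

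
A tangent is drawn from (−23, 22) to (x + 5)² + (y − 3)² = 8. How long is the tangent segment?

√677

Centre (−5, 3), r² = 8. |PO|² = (−18)² + (19)² = 685.
Power of the point: PT² = |PO|² − r² = 677, so PT = √677.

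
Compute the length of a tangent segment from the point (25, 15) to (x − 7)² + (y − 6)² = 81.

The centre is (7, 6) and r = 9. The square of the distance from P to the centre is 324 + 81 = 405.
Power of the point: PT² = |PO|² − r² = 324, so PT = 18.

18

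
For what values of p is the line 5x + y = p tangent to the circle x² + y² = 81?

p = ±9√26

For a tangent, require d(centre, line) = r = 9.
|5·0 + 1·0 − p| / √26 = 9
|p| = 9√26.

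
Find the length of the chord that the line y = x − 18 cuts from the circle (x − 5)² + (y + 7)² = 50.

Substitute y = x − 18:
2x² − 32x + 96 = 0  ⟹  x² − 16x + 48 = 0
x = 12 or x = 4, giving (12, −6) and (4, −14).
Chord length = distance between (12, −6) and (4, −14) = √128 = 8√2.

8√2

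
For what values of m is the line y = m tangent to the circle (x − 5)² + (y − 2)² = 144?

Tangency holds when the distance from the centre (5, 2) to the line equals the radius 12:
|0·5 + 1·2 − m| / √1 = 12
|m − (2)| = 12, so m = 14 or m = −10.

m = −10 or m = 14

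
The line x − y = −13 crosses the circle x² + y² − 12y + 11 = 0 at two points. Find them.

(−4, 9) and (−3, 10)

From the line, y = x + 13. Substituting:
2x² + 14x + 24 = 0  ⟹  x² + 7x + 12 = 0
x = −3 or x = −4, giving (−3, 10) and (−4, 9).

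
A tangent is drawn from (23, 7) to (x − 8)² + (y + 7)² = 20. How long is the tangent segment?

The centre is (8, −7) and r = 2√5. The square of the distance from P to the centre is 225 + 196 = 421.
By the tangent–radius right angle, tangent length = √(|PO|² − r²) = √401.

√401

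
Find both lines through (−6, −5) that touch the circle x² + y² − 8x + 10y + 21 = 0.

x + 2y = −16 and x − 2y = 4

A line y − (−5) = m(x − (−6)) is tangent when its distance from (4, −5) is 2√5:
(10m − (0))² = 20(m² + 1)
4m² − 1 = 0, so m = −1/2 or m = 1/2.
Through (−6, −5) these give x + 2y = −16 and x − 2y = 4.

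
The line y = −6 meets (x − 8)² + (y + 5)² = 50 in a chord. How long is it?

Substitute y = −6:
x² − 16x + 15 = 0
x = 15 or x = 1, giving (15, −6) and (1, −6).
Chord length = distance between (15, −6) and (1, −6) = √196 = 14.

14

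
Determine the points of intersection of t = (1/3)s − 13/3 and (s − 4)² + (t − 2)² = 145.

Substitute t = (−13 + s)/3:
10s² − 110s − 800 = 0  ⟹  s² − 11s − 80 = 0
s = 16 or s = −5, giving (16, 1) and (−5, −6).

(−5, −6) and (16, 1)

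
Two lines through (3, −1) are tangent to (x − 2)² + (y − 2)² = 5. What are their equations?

Write the tangent as mx − y + (−1 − m·(3)) = 0 and set its distance from the centre to √5:
(−1m − (3))² = 5(m² + 1)
2m² − 3m − 2 = 0, so m = 2 or m = −1/2.
With m = 2: 2x − y = 7. With m = −1/2: x + 2y = 1.

2x − y = 7 and x + 2y = 1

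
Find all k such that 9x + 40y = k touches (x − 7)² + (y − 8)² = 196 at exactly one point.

k = −191 or k = 957

Tangency holds when the distance from the centre (7, 8) to the line equals the radius 14:
|9·7 + 40·8 − k| / √1681 = 14
|k − (383)| = 14·41, so k = 957 or k = −191.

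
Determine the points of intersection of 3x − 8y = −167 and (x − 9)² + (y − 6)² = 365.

(−5, 19) and (11, 25)

From the line, y = (167 + 3x)/8. Substituting:
73x² − 438x − 4015 = 0  ⟹  x² − 6x − 55 = 0
x = 11 or x = −5, giving (11, 25) and (−5, 19).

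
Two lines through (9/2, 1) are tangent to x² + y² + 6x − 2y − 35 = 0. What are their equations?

2x + y = 10 and 2x − y = 8

Let a tangent through (9/2, 1) have slope m. Its distance from (−3, 1) must equal 3√5:
(−15/2m − (0))² = 45(m² + 1)
m² − 4 = 0, so m = −2 or m = 2.
Through (9/2, 1) these give 2x + y = 10 and 2x − y = 8.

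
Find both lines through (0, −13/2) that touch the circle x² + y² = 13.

3x − 2y = 13 and 3x + 2y = −13

A line y − (−13/2) = m(x − (0)) is tangent when its distance from (0, 0) is √13:
(0m − (13/2))² = 13(m² + 1)
4m² − 9 = 0, so m = 3/2 or m = −3/2.
Through (0, −13/2) these give 3x − 2y = 13 and 3x + 2y = −13.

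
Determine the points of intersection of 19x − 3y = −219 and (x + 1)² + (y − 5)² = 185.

(−12, −3) and (−9, 16)

Express y = (219 + 19x)/3 and substitute into the circle:
370x² + 7770x + 39960 = 0  ⟹  x² + 21x + 108 = 0
x = −9 or x = −12, giving (−9, 16) and (−12, −3).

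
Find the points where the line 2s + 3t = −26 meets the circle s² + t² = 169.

From the line, t = (−26 − 2s)/3. Substituting:
13s² + 104s − 845 = 0  ⟹  s² + 8s − 65 = 0
s = 5 or s = −13, giving (5, −12) and (−13, 0).

(−13, 0) and (5, −12)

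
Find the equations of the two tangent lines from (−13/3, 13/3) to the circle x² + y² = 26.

5x − y = −26 and x − 5y = −26

Let a tangent through (−13/3, 13/3) have slope m. Its distance from (0, 0) must equal √26:
(13/3m − (−13/3))² = 26(m² + 1)
5m² − 26m + 5 = 0, so m = 5 or m = 1/5.
With m = 5: 5x − y = −26. With m = 1/5: x − 5y = −26.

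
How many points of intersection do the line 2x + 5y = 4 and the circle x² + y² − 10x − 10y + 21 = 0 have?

Substituting the line into the circle gives 29x² − 166x + 341 = 0.
Δ = 27556 − 39556 = −12000.
No real roots: the line does not meet the circle.

0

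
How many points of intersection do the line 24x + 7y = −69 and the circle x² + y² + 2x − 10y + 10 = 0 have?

Substituting the line into the circle gives 625x² + 5090x + 10081 = 0.
Discriminant = (5090)² − 4·625·(10081) = 705600 > 0.
Two real roots: the line is a secant.

2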